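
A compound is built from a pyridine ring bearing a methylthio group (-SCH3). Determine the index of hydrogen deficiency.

Atom tally by fragment:
  pyridine ring core → C:5 H:5 N:1
  (− 1 ring H displaced by substituents)
  + SCH3 → C:1 H:3 S:1
Element totals:
  C: 6
  H: 7
  N: 1
  S: 1
Molecular formula: C6H7NS.
DoU = (2C + 2 + N − H − X) / 2 = (2·6 + 2 + 1 − 7 − 0) / 2 = 4.

4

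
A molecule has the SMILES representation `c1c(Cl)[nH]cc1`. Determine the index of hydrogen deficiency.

Atom tally by fragment:
  pyrrole ring core → C:4 H:5 N:1
  (− 1 ring H displaced by substituents)
  + Cl → Cl:1
Element totals:
  C: 4
  H: 4
  Cl: 1
  N: 1
Molecular formula: C4H4ClN.
DoU = (2C + 2 + N − H − X) / 2 = (2·4 + 2 + 1 − 4 − 1) / 2 = 3.

3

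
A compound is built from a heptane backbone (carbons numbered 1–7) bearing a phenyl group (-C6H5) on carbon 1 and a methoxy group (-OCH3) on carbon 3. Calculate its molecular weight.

206.33 g/mol

Atom tally by fragment:
  C6H5CH2 → C:7 H:7
  CH2 → C:1 H:2
  CH(OCH3) → C:2 H:4 O:1
  CH2 → C:1 H:2
  CH2 → C:1 H:2
  CH2 → C:1 H:2
  CH3 → C:1 H:3
Element totals:
  C: 14
  H: 22
  O: 1
Molecular formula: C14H22O.
  M = 14(12.011) + 22(1.008) + 15.999
    = 168.154 + 22.176 + 15.999 = 206.329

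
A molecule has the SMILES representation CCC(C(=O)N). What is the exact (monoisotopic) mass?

Atom tally by fragment:
  CH3 → C:1 H:3
  CH2 → C:1 H:2
  CH2CONH2 → C:2 H:4 O:1 N:1
Element totals:
  C: 4
  H: 9
  N: 1
  O: 1
Molecular formula: C4H9NO.
  M = 4(12.0) + 9(1.007825) + 14.003074 + 15.994915
    = 48.000000 + 9.070425 + 14.003074 + 15.994915 = 87.068414

87.0684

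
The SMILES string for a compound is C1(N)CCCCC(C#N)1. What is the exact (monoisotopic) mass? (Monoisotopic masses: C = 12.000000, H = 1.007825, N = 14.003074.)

Atom tally by fragment:
  cyclohexane ring core → C:6 H:12
  (− 2 ring H displaced by substituents)
  + NH2 → N:1 H:2
  + CN → C:1 N:1
Element totals:
  C: 7
  H: 12
  N: 2
Molecular formula: C7H12N2.
  M = 7(12.0) + 12(1.007825) + 2(14.003074)
    = 84.000000 + 12.093900 + 28.006148 = 124.100048

124.1000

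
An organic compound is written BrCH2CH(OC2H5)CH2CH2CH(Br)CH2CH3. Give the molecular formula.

C9H18Br2O

Atom tally by fragment:
  BrCH2 → C:1 H:2 Br:1
  CH(OC2H5) → C:3 H:6 O:1
  CH2 → C:1 H:2
  CH2 → C:1 H:2
  CH(Br) → C:1 H:1 Br:1
  CH2 → C:1 H:2
  CH3 → C:1 H:3
Element totals:
  C: 9
  H: 18
  Br: 2
  O: 1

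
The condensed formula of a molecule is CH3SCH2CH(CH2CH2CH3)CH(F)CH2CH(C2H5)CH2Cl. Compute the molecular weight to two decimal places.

Element totals:
  C: 12
  H: 24
  Cl: 1
  F: 1
  S: 1
Molecular formula: C12H24ClFS.
  M = 12(12.011) + 24(1.008) + 35.45 + 18.998 + 32.06
    = 144.132 + 24.192 + 35.450 + 18.998 + 32.060 = 254.832

254.83 g/mol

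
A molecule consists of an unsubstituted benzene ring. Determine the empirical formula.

Atom tally by fragment:
  benzene ring core → C:6 H:6
Element totals:
  C: 6
  H: 6
Molecular formula: C6H6.
gcd of subscripts = 6; dividing each by 6:
  C: 6/6 = 1
  H: 6/6 = 1

CH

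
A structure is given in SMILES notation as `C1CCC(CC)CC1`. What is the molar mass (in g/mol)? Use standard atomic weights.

Atom tally by fragment:
  cyclohexane ring core → C:6 H:12
  (− 1 ring H displaced by substituents)
  + C2H5 → C:2 H:5
Element totals:
  C: 8
  H: 16
Molecular formula: C8H16.
  M = 8(12.011) + 16(1.008)
    = 96.088 + 16.128 = 112.216

112.22 g/mol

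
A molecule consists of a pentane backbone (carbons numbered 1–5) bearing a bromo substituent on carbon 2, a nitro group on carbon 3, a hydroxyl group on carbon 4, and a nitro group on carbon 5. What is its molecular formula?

Atom tally by fragment:
  CH3 → C:1 H:3
  CH(Br) → C:1 H:1 Br:1
  CH(NO2) → C:1 H:1 N:1 O:2
  CH(OH) → C:1 H:2 O:1
  CH2NO2 → C:1 H:2 N:1 O:2
Element totals:
  C: 5
  H: 9
  Br: 1
  N: 2
  O: 5

C5H9BrN2O5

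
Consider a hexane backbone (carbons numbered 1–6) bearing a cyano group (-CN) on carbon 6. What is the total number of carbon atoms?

7

Atom tally by fragment:
  CH3 → C:1 H:3
  CH2 → C:1 H:2
  CH2 → C:1 H:2
  CH2 → C:1 H:2
  CH2 → C:1 H:2
  CH2CN → C:2 H:2 N:1
Element totals:
  C: 7
  H: 13
  N: 1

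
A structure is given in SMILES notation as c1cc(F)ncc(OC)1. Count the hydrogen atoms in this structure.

Atom tally by fragment:
  pyridine ring core → C:5 H:5 N:1
  (− 2 ring H displaced by substituents)
  + F → F:1
  + OCH3 → C:1 H:3 O:1
Element totals:
  C: 6
  H: 6
  F: 1
  N: 1
  O: 1

6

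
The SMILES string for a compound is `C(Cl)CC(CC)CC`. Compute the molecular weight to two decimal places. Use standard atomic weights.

Atom tally by fragment:
  ClCH2 → C:1 H:2 Cl:1
  CH2 → C:1 H:2
  CH(C2H5) → C:3 H:6
  CH2 → C:1 H:2
  CH3 → C:1 H:3
Element totals:
  C: 7
  H: 15
  Cl: 1
Molecular formula: C7H15Cl.
  M = 7(12.011) + 15(1.008) + 35.45
    = 84.077 + 15.120 + 35.450 = 134.647

134.65 g/mol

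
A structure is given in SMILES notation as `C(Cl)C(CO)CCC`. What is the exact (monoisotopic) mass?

136.0655

Atom tally by fragment:
  ClCH2 → C:1 H:2 Cl:1
  CH(CH2OH) → C:2 H:4 O:1
  CH2 → C:1 H:2
  CH2 → C:1 H:2
  CH3 → C:1 H:3
Element totals:
  C: 6
  H: 13
  Cl: 1
  O: 1
Molecular formula: C6H13ClO.
  M = 6(12.0) + 13(1.007825) + 34.968853 + 15.994915
    = 72.000000 + 13.101725 + 34.968853 + 15.994915 = 136.065493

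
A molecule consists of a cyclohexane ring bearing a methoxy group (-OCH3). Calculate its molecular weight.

114.19 g/mol

Atom tally by fragment:
  cyclohexane ring core → C:6 H:12
  (− 1 ring H displaced by substituents)
  + OCH3 → C:1 H:3 O:1
Element totals:
  C: 7
  H: 14
  O: 1
Molecular formula: C7H14O.
  M = 7(12.011) + 14(1.008) + 15.999
    = 84.077 + 14.112 + 15.999 = 114.188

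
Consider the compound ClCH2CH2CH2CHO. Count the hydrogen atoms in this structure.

Atom tally by fragment:
  ClCH2 → C:1 H:2 Cl:1
  CH2 → C:1 H:2
  CH2CHO → C:2 H:3 O:1
Element totals:
  C: 4
  H: 7
  Cl: 1
  O: 1

7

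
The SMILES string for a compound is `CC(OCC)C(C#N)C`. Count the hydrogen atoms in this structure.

13

Atom tally by fragment:
  CH3 → C:1 H:3
  CH(OC2H5) → C:3 H:6 O:1
  CH(CN) → C:2 H:1 N:1
  CH3 → C:1 H:3
Element totals:
  C: 7
  H: 13
  N: 1
  O: 1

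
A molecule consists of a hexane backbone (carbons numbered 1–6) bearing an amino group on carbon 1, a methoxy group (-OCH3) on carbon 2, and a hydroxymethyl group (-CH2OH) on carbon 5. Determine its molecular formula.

Atom tally by fragment:
  H2NCH2 → C:1 H:4 N:1
  CH(OCH3) → C:2 H:4 O:1
  CH2 → C:1 H:2
  CH2 → C:1 H:2
  CH(CH2OH) → C:2 H:4 O:1
  CH3 → C:1 H:3
Element totals:
  C: 8
  H: 19
  N: 1
  O: 2

C8H19NO2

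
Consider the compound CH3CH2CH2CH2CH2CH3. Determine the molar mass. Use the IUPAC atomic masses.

86.18 g/mol

Element totals:
  C: 6
  H: 14
Molecular formula: C6H14.
  M = 6(12.011) + 14(1.008)
    = 72.066 + 14.112 = 86.178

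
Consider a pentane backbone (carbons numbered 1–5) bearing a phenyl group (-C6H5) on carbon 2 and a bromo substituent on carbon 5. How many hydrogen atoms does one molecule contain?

15

Atom tally by fragment:
  CH3 → C:1 H:3
  CH(C6H5) → C:7 H:6
  CH2 → C:1 H:2
  CH2 → C:1 H:2
  CH2Br → C:1 H:2 Br:1
Element totals:
  C: 11
  H: 15
  Br: 1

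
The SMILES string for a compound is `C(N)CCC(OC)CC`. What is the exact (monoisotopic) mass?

Atom tally by fragment:
  H2NCH2 → C:1 H:4 N:1
  CH2 → C:1 H:2
  CH2 → C:1 H:2
  CH(OCH3) → C:2 H:4 O:1
  CH2 → C:1 H:2
  CH3 → C:1 H:3
Element totals:
  C: 7
  H: 17
  N: 1
  O: 1
Molecular formula: C7H17NO.
  M = 7(12.0) + 17(1.007825) + 14.003074 + 15.994915
    = 84.000000 + 17.133025 + 14.003074 + 15.994915 = 131.131014

131.1310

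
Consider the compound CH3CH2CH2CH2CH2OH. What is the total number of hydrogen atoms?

Element totals:
  C: 5
  H: 12
  O: 1

12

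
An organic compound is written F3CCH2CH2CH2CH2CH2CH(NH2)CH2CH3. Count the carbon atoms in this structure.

9

Atom tally by fragment:
  F3CCH2 → C:2 H:2 F:3
  CH2 → C:1 H:2
  CH2 → C:1 H:2
  CH2 → C:1 H:2
  CH2 → C:1 H:2
  CH(NH2) → C:1 H:3 N:1
  CH2 → C:1 H:2
  CH3 → C:1 H:3
Element totals:
  C: 9
  H: 18
  F: 3
  N: 1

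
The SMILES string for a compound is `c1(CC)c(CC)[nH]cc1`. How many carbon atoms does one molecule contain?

8

Atom tally by fragment:
  pyrrole ring core → C:4 H:5 N:1
  (− 2 ring H displaced by substituents)
  + C2H5 → C:2 H:5
  + C2H5 → C:2 H:5
Element totals:
  C: 8
  H: 13
  N: 1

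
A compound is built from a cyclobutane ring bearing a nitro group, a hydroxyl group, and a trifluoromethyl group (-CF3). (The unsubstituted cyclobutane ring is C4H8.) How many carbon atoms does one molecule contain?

5

Atom tally by fragment:
  cyclobutane ring core → C:4 H:8
  (− 3 ring H displaced by substituents)
  + NO2 → N:1 O:2
  + OH → O:1 H:1
  + CF3 → C:1 F:3
Element totals:
  C: 5
  H: 6
  F: 3
  N: 1
  O: 3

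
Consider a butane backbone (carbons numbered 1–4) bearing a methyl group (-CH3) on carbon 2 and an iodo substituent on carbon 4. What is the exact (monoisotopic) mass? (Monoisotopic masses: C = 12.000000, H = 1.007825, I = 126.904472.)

197.9905

Atom tally by fragment:
  CH3 → C:1 H:3
  CH(CH3) → C:2 H:4
  CH2 → C:1 H:2
  CH2I → C:1 H:2 I:1
Element totals:
  C: 5
  H: 11
  I: 1
Molecular formula: C5H11I.
  M = 5(12.0) + 11(1.007825) + 126.904472
    = 60.000000 + 11.086075 + 126.904472 = 197.990547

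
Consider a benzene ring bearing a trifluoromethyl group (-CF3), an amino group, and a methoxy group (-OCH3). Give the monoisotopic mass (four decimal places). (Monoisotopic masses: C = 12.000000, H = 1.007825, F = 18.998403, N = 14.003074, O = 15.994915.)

Atom tally by fragment:
  benzene ring core → C:6 H:6
  (− 3 ring H displaced by substituents)
  + CF3 → C:1 F:3
  + NH2 → N:1 H:2
  + OCH3 → C:1 H:3 O:1
Element totals:
  C: 8
  H: 8
  F: 3
  N: 1
  O: 1
Molecular formula: C8H8F3NO.
  M = 8(12.0) + 8(1.007825) + 3(18.998403) + 14.003074 + 15.994915
    = 96.000000 + 8.062600 + 56.995209 + 14.003074 + 15.994915 = 191.055798

191.0558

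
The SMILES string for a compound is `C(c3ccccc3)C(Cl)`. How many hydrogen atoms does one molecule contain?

Atom tally by fragment:
  C6H5CH2 → C:7 H:7
  CH2Cl → C:1 H:2 Cl:1
Element totals:
  C: 8
  H: 9
  Cl: 1

9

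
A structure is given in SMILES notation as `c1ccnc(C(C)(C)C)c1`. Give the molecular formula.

Atom tally by fragment:
  pyridine ring core → C:5 H:5 N:1
  (− 1 ring H displaced by substituents)
  + C(CH3)3 → C:4 H:9
Element totals:
  C: 9
  H: 13
  N: 1

C9H13N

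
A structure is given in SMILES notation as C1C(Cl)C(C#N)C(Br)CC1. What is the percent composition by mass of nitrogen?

6.29%

Atom tally by fragment:
  cyclohexane ring core → C:6 H:12
  (− 3 ring H displaced by substituents)
  + Cl → Cl:1
  + CN → C:1 N:1
  + Br → Br:1
Element totals:
  C: 7
  H: 9
  Br: 1
  Cl: 1
  N: 1
Molecular formula: C7H9BrClN.
Molar mass = 222.510 g/mol.
Mass from N: 1 × 14.007 = 14.007 g/mol.
%N = 14.007 / 222.510 × 100 = 6.29%.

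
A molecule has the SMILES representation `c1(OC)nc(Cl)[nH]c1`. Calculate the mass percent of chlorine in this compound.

Atom tally by fragment:
  imidazole ring core → C:3 H:4 N:2
  (− 2 ring H displaced by substituents)
  + OCH3 → C:1 H:3 O:1
  + Cl → Cl:1
Element totals:
  C: 4
  H: 5
  Cl: 1
  N: 2
  O: 1
Molecular formula: C4H5ClN2O.
Molar mass = 132.547 g/mol.
Mass from Cl: 1 × 35.45 = 35.450 g/mol.
%Cl = 35.450 / 132.547 × 100 = 26.75%.

26.75%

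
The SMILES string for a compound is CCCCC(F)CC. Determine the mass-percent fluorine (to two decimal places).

Atom tally by fragment:
  CH3 → C:1 H:3
  CH2 → C:1 H:2
  CH2 → C:1 H:2
  CH2 → C:1 H:2
  CH(F) → C:1 H:1 F:1
  CH2 → C:1 H:2
  CH3 → C:1 H:3
Element totals:
  C: 7
  H: 15
  F: 1
Molecular formula: C7H15F.
Molar mass = 118.195 g/mol.
Mass from F: 1 × 18.998 = 18.998 g/mol.
%F = 18.998 / 118.195 × 100 = 16.07%.

16.07%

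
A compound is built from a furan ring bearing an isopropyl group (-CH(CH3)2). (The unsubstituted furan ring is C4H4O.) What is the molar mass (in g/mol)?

110.16 g/mol

Atom tally by fragment:
  furan ring core → C:4 H:4 O:1
  (− 1 ring H displaced by substituents)
  + CH(CH3)2 → C:3 H:7
Element totals:
  C: 7
  H: 10
  O: 1
Molecular formula: C7H10O.
  M = 7(12.011) + 10(1.008) + 15.999
    = 84.077 + 10.080 + 15.999 = 110.156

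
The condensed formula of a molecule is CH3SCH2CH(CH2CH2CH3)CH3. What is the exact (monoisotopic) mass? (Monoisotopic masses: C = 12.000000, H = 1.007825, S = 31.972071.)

Atom tally by fragment:
  CH3SCH2 → C:2 H:5 S:1
  CH(CH2CH2CH3) → C:4 H:8
  CH3 → C:1 H:3
Element totals:
  C: 7
  H: 16
  S: 1
Molecular formula: C7H16S.
  M = 7(12.0) + 16(1.007825) + 31.972071
    = 84.000000 + 16.125200 + 31.972071 = 132.097271

132.0973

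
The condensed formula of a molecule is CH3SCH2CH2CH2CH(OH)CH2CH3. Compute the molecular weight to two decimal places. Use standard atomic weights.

148.26 g/mol

Element totals:
  C: 7
  H: 16
  O: 1
  S: 1
Molecular formula: C7H16OS.
  M = 7(12.011) + 16(1.008) + 15.999 + 32.06
    = 84.077 + 16.128 + 15.999 + 32.060 = 148.264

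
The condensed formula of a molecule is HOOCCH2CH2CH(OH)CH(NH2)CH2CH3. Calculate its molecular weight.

161.20 g/mol

Atom tally by fragment:
  HOOCCH2 → C:2 H:3 O:2
  CH2 → C:1 H:2
  CH(OH) → C:1 H:2 O:1
  CH(NH2) → C:1 H:3 N:1
  CH2 → C:1 H:2
  CH3 → C:1 H:3
Element totals:
  C: 7
  H: 15
  N: 1
  O: 3
Molecular formula: C7H15NO3.
  M = 7(12.011) + 15(1.008) + 14.007 + 3(15.999)
    = 84.077 + 15.120 + 14.007 + 47.997 = 161.201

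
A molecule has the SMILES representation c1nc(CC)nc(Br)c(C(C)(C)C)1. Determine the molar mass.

243.15 g/mol

Atom tally by fragment:
  pyrimidine ring core → C:4 H:4 N:2
  (− 3 ring H displaced by substituents)
  + C2H5 → C:2 H:5
  + Br → Br:1
  + C(CH3)3 → C:4 H:9
Element totals:
  C: 10
  H: 15
  Br: 1
  N: 2
Molecular formula: C10H15BrN2.
  M = 10(12.011) + 15(1.008) + 79.904 + 2(14.007)
    = 120.110 + 15.120 + 79.904 + 28.014 = 243.148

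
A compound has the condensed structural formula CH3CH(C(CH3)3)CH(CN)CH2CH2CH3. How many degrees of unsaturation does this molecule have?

Atom tally by fragment:
  CH3 → C:1 H:3
  CH(C(CH3)3) → C:5 H:10
  CH(CN) → C:2 H:1 N:1
  CH2 → C:1 H:2
  CH2 → C:1 H:2
  CH3 → C:1 H:3
Element totals:
  C: 11
  H: 21
  N: 1
Molecular formula: C11H21N.
DoU = (2C + 2 + N − H − X) / 2 = (2·11 + 2 + 1 − 21 − 0) / 2 = 2.

2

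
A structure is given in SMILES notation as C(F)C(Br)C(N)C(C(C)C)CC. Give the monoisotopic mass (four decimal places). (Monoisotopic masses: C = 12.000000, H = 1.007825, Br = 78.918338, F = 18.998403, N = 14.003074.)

Atom tally by fragment:
  FCH2 → C:1 H:2 F:1
  CH(Br) → C:1 H:1 Br:1
  CH(NH2) → C:1 H:3 N:1
  CH(CH(CH3)2) → C:4 H:8
  CH2 → C:1 H:2
  CH3 → C:1 H:3
Element totals:
  C: 9
  H: 19
  Br: 1
  F: 1
  N: 1
Molecular formula: C9H19BrFN.
  M = 9(12.0) + 19(1.007825) + 78.918338 + 18.998403 + 14.003074
    = 108.000000 + 19.148675 + 78.918338 + 18.998403 + 14.003074 = 239.068490

239.0685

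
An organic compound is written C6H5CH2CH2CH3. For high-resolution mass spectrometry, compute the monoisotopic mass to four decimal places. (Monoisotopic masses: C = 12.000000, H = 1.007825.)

120.0939

Element totals:
  C: 9
  H: 12
Molecular formula: C9H12.
  M = 9(12.0) + 12(1.007825)
    = 108.000000 + 12.093900 = 120.093900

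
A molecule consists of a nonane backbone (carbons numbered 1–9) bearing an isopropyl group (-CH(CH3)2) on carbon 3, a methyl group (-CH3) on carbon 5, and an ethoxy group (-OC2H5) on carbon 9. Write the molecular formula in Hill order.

C15H32O

Atom tally by fragment:
  CH3 → C:1 H:3
  CH2 → C:1 H:2
  CH(CH(CH3)2) → C:4 H:8
  CH2 → C:1 H:2
  CH(CH3) → C:2 H:4
  CH2 → C:1 H:2
  CH2 → C:1 H:2
  CH2 → C:1 H:2
  CH2OC2H5 → C:3 H:7 O:1
Element totals:
  C: 15
  H: 32
  O: 1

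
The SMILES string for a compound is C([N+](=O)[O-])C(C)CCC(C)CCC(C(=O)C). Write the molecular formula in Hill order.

Atom tally by fragment:
  O2NCH2 → C:1 H:2 N:1 O:2
  CH(CH3) → C:2 H:4
  CH2 → C:1 H:2
  CH2 → C:1 H:2
  CH(CH3) → C:2 H:4
  CH2 → C:1 H:2
  CH2 → C:1 H:2
  CH2COCH3 → C:3 H:5 O:1
Element totals:
  C: 12
  H: 23
  N: 1
  O: 3

C12H23NO3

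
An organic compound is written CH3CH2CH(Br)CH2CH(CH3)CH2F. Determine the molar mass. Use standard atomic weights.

197.09 g/mol

Atom tally by fragment:
  CH3 → C:1 H:3
  CH2 → C:1 H:2
  CH(Br) → C:1 H:1 Br:1
  CH2 → C:1 H:2
  CH(CH3) → C:2 H:4
  CH2F → C:1 H:2 F:1
Element totals:
  C: 7
  H: 14
  Br: 1
  F: 1
Molecular formula: C7H14BrF.
  M = 7(12.011) + 14(1.008) + 79.904 + 18.998
    = 84.077 + 14.112 + 79.904 + 18.998 = 197.091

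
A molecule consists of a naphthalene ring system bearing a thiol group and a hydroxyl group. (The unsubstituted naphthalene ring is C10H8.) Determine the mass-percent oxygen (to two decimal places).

Atom tally by fragment:
  naphthalene ring system core → C:10 H:8
  (− 2 ring H displaced by substituents)
  + SH → S:1 H:1
  + OH → O:1 H:1
Element totals:
  C: 10
  H: 8
  O: 1
  S: 1
Molecular formula: C10H8OS.
Molar mass = 176.233 g/mol.
Mass from O: 1 × 15.999 = 15.999 g/mol.
%O = 15.999 / 176.233 × 100 = 9.08%.

9.08%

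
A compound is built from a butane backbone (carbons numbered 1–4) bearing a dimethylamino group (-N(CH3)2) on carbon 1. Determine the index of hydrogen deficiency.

0

Atom tally by fragment:
  (CH3)2NCH2 → C:3 H:8 N:1
  CH2 → C:1 H:2
  CH2 → C:1 H:2
  CH3 → C:1 H:3
Element totals:
  C: 6
  H: 15
  N: 1
Molecular formula: C6H15N.
DoU = (2C + 2 + N − H − X) / 2 = (2·6 + 2 + 1 − 15 − 0) / 2 = 0.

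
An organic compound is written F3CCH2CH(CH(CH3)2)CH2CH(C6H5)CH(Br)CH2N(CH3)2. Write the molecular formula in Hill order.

Atom tally by fragment:
  F3CCH2 → C:2 H:2 F:3
  CH(CH(CH3)2) → C:4 H:8
  CH2 → C:1 H:2
  CH(C6H5) → C:7 H:6
  CH(Br) → C:1 H:1 Br:1
  CH2N(CH3)2 → C:3 H:8 N:1
Element totals:
  C: 18
  H: 27
  Br: 1
  F: 3
  N: 1

C18H27BrF3N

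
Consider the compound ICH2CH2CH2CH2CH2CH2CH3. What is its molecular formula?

C7H15I

Atom tally by fragment:
  ICH2 → C:1 H:2 I:1
  CH2 → C:1 H:2
  CH2 → C:1 H:2
  CH2 → C:1 H:2
  CH2 → C:1 H:2
  CH2 → C:1 H:2
  CH3 → C:1 H:3
Element totals:
  C: 7
  H: 15
  I: 1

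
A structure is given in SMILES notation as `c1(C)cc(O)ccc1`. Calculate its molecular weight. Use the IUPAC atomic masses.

Atom tally by fragment:
  benzene ring core → C:6 H:6
  (− 2 ring H displaced by substituents)
  + CH3 → C:1 H:3
  + OH → O:1 H:1
Element totals:
  C: 7
  H: 8
  O: 1
Molecular formula: C7H8O.
  M = 7(12.011) + 8(1.008) + 15.999
    = 84.077 + 8.064 + 15.999 = 108.140

108.14 g/mol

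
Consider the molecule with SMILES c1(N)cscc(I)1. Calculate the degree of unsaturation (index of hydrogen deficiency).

3

Atom tally by fragment:
  thiophene ring core → C:4 H:4 S:1
  (− 2 ring H displaced by substituents)
  + NH2 → N:1 H:2
  + I → I:1
Element totals:
  C: 4
  H: 4
  I: 1
  N: 1
  S: 1
Molecular formula: C4H4INS.
DoU = (2C + 2 + N − H − X) / 2 = (2·4 + 2 + 1 − 4 − 1) / 2 = 3.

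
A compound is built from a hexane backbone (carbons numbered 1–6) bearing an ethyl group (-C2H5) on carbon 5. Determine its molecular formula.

C8H18

Atom tally by fragment:
  CH3 → C:1 H:3
  CH2 → C:1 H:2
  CH2 → C:1 H:2
  CH2 → C:1 H:2
  CH(C2H5) → C:3 H:6
  CH3 → C:1 H:3
Element totals:
  C: 8
  H: 18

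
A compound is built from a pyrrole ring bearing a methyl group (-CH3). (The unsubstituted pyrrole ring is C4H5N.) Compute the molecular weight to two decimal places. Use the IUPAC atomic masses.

Atom tally by fragment:
  pyrrole ring core → C:4 H:5 N:1
  (− 1 ring H displaced by substituents)
  + CH3 → C:1 H:3
Element totals:
  C: 5
  H: 7
  N: 1
Molecular formula: C5H7N.
  M = 5(12.011) + 7(1.008) + 14.007
    = 60.055 + 7.056 + 14.007 = 81.118

81.12 g/mol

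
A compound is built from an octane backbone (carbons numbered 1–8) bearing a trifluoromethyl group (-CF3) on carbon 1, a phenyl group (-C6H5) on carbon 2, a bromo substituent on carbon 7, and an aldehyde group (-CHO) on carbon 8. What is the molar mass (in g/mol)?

Atom tally by fragment:
  F3CCH2 → C:2 H:2 F:3
  CH(C6H5) → C:7 H:6
  CH2 → C:1 H:2
  CH2 → C:1 H:2
  CH2 → C:1 H:2
  CH2 → C:1 H:2
  CH(Br) → C:1 H:1 Br:1
  CH2CHO → C:2 H:3 O:1
Element totals:
  C: 16
  H: 20
  Br: 1
  F: 3
  O: 1
Molecular formula: C16H20BrF3O.
  M = 16(12.011) + 20(1.008) + 79.904 + 3(18.998) + 15.999
    = 192.176 + 20.160 + 79.904 + 56.994 + 15.999 = 365.233

365.23 g/mol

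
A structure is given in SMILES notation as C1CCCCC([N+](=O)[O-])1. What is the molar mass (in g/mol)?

129.16 g/mol

Atom tally by fragment:
  cyclohexane ring core → C:6 H:12
  (− 1 ring H displaced by substituents)
  + NO2 → N:1 O:2
Element totals:
  C: 6
  H: 11
  N: 1
  O: 2
Molecular formula: C6H11NO2.
  M = 6(12.011) + 11(1.008) + 14.007 + 2(15.999)
    = 72.066 + 11.088 + 14.007 + 31.998 = 129.159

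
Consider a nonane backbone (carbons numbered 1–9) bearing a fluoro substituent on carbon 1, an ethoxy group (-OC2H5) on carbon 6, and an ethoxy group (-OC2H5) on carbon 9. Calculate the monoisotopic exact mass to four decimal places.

234.1995

Atom tally by fragment:
  FCH2 → C:1 H:2 F:1
  CH2 → C:1 H:2
  CH2 → C:1 H:2
  CH2 → C:1 H:2
  CH2 → C:1 H:2
  CH(OC2H5) → C:3 H:6 O:1
  CH2 → C:1 H:2
  CH2 → C:1 H:2
  CH2OC2H5 → C:3 H:7 O:1
Element totals:
  C: 13
  H: 27
  F: 1
  O: 2
Molecular formula: C13H27FO2.
  M = 13(12.0) + 27(1.007825) + 18.998403 + 2(15.994915)
    = 156.000000 + 27.211275 + 18.998403 + 31.989830 = 234.199508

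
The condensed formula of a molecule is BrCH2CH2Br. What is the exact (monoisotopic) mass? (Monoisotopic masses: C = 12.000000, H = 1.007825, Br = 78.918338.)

185.8680

Atom tally by fragment:
  BrCH2 → C:1 H:2 Br:1
  CH2Br → C:1 H:2 Br:1
Element totals:
  C: 2
  H: 4
  Br: 2
Molecular formula: C2H4Br2.
  M = 2(12.0) + 4(1.007825) + 2(78.918338)
    = 24.000000 + 4.031300 + 157.836676 = 185.867976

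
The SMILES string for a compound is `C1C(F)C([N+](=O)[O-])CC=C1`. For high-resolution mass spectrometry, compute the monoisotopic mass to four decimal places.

Atom tally by fragment:
  cyclohexene ring core → C:6 H:10
  (− 2 ring H displaced by substituents)
  + F → F:1
  + NO2 → N:1 O:2
Element totals:
  C: 6
  H: 8
  F: 1
  N: 1
  O: 2
Molecular formula: C6H8FNO2.
  M = 6(12.0) + 8(1.007825) + 18.998403 + 14.003074 + 2(15.994915)
    = 72.000000 + 8.062600 + 18.998403 + 14.003074 + 31.989830 = 145.053907

145.0539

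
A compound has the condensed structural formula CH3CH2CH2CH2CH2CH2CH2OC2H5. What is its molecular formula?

Atom tally by fragment:
  CH3 → C:1 H:3
  CH2 → C:1 H:2
  CH2 → C:1 H:2
  CH2 → C:1 H:2
  CH2 → C:1 H:2
  CH2 → C:1 H:2
  CH2OC2H5 → C:3 H:7 O:1
Element totals:
  C: 9
  H: 20
  O: 1

C9H20O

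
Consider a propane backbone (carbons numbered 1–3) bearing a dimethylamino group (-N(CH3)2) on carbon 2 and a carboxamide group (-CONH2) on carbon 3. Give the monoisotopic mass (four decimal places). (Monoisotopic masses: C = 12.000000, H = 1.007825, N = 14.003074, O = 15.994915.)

Atom tally by fragment:
  CH3 → C:1 H:3
  CH(N(CH3)2) → C:3 H:7 N:1
  CH2CONH2 → C:2 H:4 O:1 N:1
Element totals:
  C: 6
  H: 14
  N: 2
  O: 1
Molecular formula: C6H14N2O.
  M = 6(12.0) + 14(1.007825) + 2(14.003074) + 15.994915
    = 72.000000 + 14.109550 + 28.006148 + 15.994915 = 130.110613

130.1106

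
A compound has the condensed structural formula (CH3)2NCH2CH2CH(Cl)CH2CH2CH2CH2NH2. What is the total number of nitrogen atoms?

Element totals:
  C: 9
  H: 21
  Cl: 1
  N: 2

2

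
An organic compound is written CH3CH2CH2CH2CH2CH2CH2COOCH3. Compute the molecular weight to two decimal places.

158.24 g/mol

Atom tally by fragment:
  CH3 → C:1 H:3
  CH2 → C:1 H:2
  CH2 → C:1 H:2
  CH2 → C:1 H:2
  CH2 → C:1 H:2
  CH2 → C:1 H:2
  CH2COOCH3 → C:3 H:5 O:2
Element totals:
  C: 9
  H: 18
  O: 2
Molecular formula: C9H18O2.
  M = 9(12.011) + 18(1.008) + 2(15.999)
    = 108.099 + 18.144 + 31.998 = 158.241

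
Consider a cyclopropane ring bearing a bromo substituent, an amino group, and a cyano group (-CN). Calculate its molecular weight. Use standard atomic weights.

161.00 g/mol

Atom tally by fragment:
  cyclopropane ring core → C:3 H:6
  (− 3 ring H displaced by substituents)
  + Br → Br:1
  + NH2 → N:1 H:2
  + CN → C:1 N:1
Element totals:
  C: 4
  H: 5
  Br: 1
  N: 2
Molecular formula: C4H5BrN2.
  M = 4(12.011) + 5(1.008) + 79.904 + 2(14.007)
    = 48.044 + 5.040 + 79.904 + 28.014 = 161.002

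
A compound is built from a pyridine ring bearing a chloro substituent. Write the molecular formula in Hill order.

Atom tally by fragment:
  pyridine ring core → C:5 H:5 N:1
  (− 1 ring H displaced by substituents)
  + Cl → Cl:1
Element totals:
  C: 5
  H: 4
  Cl: 1
  N: 1

C5H4ClN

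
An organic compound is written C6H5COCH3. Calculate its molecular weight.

120.15 g/mol

Atom tally by fragment:
  benzene ring core → C:6 H:6
  (− 1 ring H displaced by substituents)
  + COCH3 → C:2 H:3 O:1
Element totals:
  C: 8
  H: 8
  O: 1
Molecular formula: C8H8O.
  M = 8(12.011) + 8(1.008) + 15.999
    = 96.088 + 8.064 + 15.999 = 120.151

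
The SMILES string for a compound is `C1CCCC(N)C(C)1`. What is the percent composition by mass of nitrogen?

12.37%

Atom tally by fragment:
  cyclohexane ring core → C:6 H:12
  (− 2 ring H displaced by substituents)
  + NH2 → N:1 H:2
  + CH3 → C:1 H:3
Element totals:
  C: 7
  H: 15
  N: 1
Molecular formula: C7H15N.
Molar mass = 113.204 g/mol.
Mass from N: 1 × 14.007 = 14.007 g/mol.
%N = 14.007 / 113.204 × 100 = 12.37%.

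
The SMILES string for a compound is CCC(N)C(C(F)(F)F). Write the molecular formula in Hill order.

C5H10F3N

Atom tally by fragment:
  CH3 → C:1 H:3
  CH2 → C:1 H:2
  CH(NH2) → C:1 H:3 N:1
  CH2CF3 → C:2 H:2 F:3
Element totals:
  C: 5
  H: 10
  F: 3
  N: 1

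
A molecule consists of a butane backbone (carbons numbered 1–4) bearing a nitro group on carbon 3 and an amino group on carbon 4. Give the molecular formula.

Atom tally by fragment:
  CH3 → C:1 H:3
  CH2 → C:1 H:2
  CH(NO2) → C:1 H:1 N:1 O:2
  CH2NH2 → C:1 H:4 N:1
Element totals:
  C: 4
  H: 10
  N: 2
  O: 2

C4H10N2O2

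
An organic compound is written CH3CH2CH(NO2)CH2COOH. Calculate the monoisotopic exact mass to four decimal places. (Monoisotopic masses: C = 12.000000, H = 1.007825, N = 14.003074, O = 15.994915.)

Element totals:
  C: 5
  H: 9
  N: 1
  O: 4
Molecular formula: C5H9NO4.
  M = 5(12.0) + 9(1.007825) + 14.003074 + 4(15.994915)
    = 60.000000 + 9.070425 + 14.003074 + 63.979660 = 147.053159

147.0532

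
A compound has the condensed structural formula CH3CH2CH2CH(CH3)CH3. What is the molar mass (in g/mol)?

86.18 g/mol

Atom tally by fragment:
  CH3 → C:1 H:3
  CH2 → C:1 H:2
  CH2 → C:1 H:2
  CH(CH3) → C:2 H:4
  CH3 → C:1 H:3
Element totals:
  C: 6
  H: 14
Molecular formula: C6H14.
  M = 6(12.011) + 14(1.008)
    = 72.066 + 14.112 = 86.178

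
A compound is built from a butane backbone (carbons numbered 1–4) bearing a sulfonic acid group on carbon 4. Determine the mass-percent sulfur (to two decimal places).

Atom tally by fragment:
  CH3 → C:1 H:3
  CH2 → C:1 H:2
  CH2 → C:1 H:2
  CH2SO3H → C:1 H:3 S:1 O:3
Element totals:
  C: 4
  H: 10
  O: 3
  S: 1
Molecular formula: C4H10O3S.
Molar mass = 138.181 g/mol.
Mass from S: 1 × 32.06 = 32.060 g/mol.
%S = 32.060 / 138.181 × 100 = 23.20%.

23.20%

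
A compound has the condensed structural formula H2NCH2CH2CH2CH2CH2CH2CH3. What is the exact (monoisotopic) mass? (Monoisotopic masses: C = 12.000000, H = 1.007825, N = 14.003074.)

115.1361

Element totals:
  C: 7
  H: 17
  N: 1
Molecular formula: C7H17N.
  M = 7(12.0) + 17(1.007825) + 14.003074
    = 84.000000 + 17.133025 + 14.003074 = 115.136099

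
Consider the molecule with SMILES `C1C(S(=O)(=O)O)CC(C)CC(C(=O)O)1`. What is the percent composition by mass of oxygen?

Atom tally by fragment:
  cyclohexane ring core → C:6 H:12
  (− 3 ring H displaced by substituents)
  + SO3H → S:1 O:3 H:1
  + CH3 → C:1 H:3
  + COOH → C:1 H:1 O:2
Element totals:
  C: 8
  H: 14
  O: 5
  S: 1
Molecular formula: C8H14O5S.
Molar mass = 222.255 g/mol.
Mass from O: 5 × 15.999 = 79.995 g/mol.
%O = 79.995 / 222.255 × 100 = 35.99%.

35.99%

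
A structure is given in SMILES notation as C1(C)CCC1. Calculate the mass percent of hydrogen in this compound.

14.37%

Atom tally by fragment:
  cyclobutane ring core → C:4 H:8
  (− 1 ring H displaced by substituents)
  + CH3 → C:1 H:3
Element totals:
  C: 5
  H: 10
Molecular formula: C5H10.
Molar mass = 70.135 g/mol.
Mass from H: 10 × 1.008 = 10.080 g/mol.
%H = 10.080 / 70.135 × 100 = 14.37%.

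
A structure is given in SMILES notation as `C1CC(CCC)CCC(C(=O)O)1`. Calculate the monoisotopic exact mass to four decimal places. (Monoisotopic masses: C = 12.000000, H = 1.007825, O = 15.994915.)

Atom tally by fragment:
  cyclohexane ring core → C:6 H:12
  (− 2 ring H displaced by substituents)
  + CH2CH2CH3 → C:3 H:7
  + COOH → C:1 H:1 O:2
Element totals:
  C: 10
  H: 18
  O: 2
Molecular formula: C10H18O2.
  M = 10(12.0) + 18(1.007825) + 2(15.994915)
    = 120.000000 + 18.140850 + 31.989830 = 170.130680

170.1307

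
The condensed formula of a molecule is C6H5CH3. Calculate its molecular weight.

92.14 g/mol

Atom tally by fragment:
  benzene ring core → C:6 H:6
  (− 1 ring H displaced by substituents)
  + CH3 → C:1 H:3
Element totals:
  C: 7
  H: 8
Molecular formula: C7H8.
  M = 7(12.011) + 8(1.008)
    = 84.077 + 8.064 = 92.141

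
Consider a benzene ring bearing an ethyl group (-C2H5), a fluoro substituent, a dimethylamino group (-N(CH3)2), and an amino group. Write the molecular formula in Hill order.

C10H15FN2

Atom tally by fragment:
  benzene ring core → C:6 H:6
  (− 4 ring H displaced by substituents)
  + C2H5 → C:2 H:5
  + F → F:1
  + N(CH3)2 → N:1 C:2 H:6
  + NH2 → N:1 H:2
Element totals:
  C: 10
  H: 15
  F: 1
  N: 2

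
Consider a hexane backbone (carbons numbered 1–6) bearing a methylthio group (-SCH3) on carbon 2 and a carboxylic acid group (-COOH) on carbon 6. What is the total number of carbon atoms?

Atom tally by fragment:
  CH3 → C:1 H:3
  CH(SCH3) → C:2 H:4 S:1
  CH2 → C:1 H:2
  CH2 → C:1 H:2
  CH2 → C:1 H:2
  CH2COOH → C:2 H:3 O:2
Element totals:
  C: 8
  H: 16
  O: 2
  S: 1

8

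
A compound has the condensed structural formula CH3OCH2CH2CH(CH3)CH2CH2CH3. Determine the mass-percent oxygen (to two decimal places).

12.29%

Element totals:
  C: 8
  H: 18
  O: 1
Molecular formula: C8H18O.
Molar mass = 130.231 g/mol.
Mass from O: 1 × 15.999 = 15.999 g/mol.
%O = 15.999 / 130.231 × 100 = 12.29%.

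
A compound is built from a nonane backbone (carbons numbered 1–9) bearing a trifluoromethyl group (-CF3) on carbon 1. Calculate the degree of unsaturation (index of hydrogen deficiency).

Atom tally by fragment:
  F3CCH2 → C:2 H:2 F:3
  CH2 → C:1 H:2
  CH2 → C:1 H:2
  CH2 → C:1 H:2
  CH2 → C:1 H:2
  CH2 → C:1 H:2
  CH2 → C:1 H:2
  CH2 → C:1 H:2
  CH3 → C:1 H:3
Element totals:
  C: 10
  H: 19
  F: 3
Molecular formula: C10H19F3.
DoU = (2C + 2 + N − H − X) / 2 = (2·10 + 2 + 0 − 19 − 3) / 2 = 0.

0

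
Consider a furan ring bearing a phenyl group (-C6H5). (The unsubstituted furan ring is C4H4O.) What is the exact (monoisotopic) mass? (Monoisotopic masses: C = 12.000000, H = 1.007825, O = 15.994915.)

144.0575

Atom tally by fragment:
  furan ring core → C:4 H:4 O:1
  (− 1 ring H displaced by substituents)
  + C6H5 → C:6 H:5
Element totals:
  C: 10
  H: 8
  O: 1
Molecular formula: C10H8O.
  M = 10(12.0) + 8(1.007825) + 15.994915
    = 120.000000 + 8.062600 + 15.994915 = 144.057515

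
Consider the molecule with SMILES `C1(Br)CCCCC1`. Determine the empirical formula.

Atom tally by fragment:
  cyclohexane ring core → C:6 H:12
  (− 1 ring H displaced by substituents)
  + Br → Br:1
Element totals:
  C: 6
  H: 11
  Br: 1
Molecular formula: C6H11Br.
gcd of subscripts (1, 6, 11) = 1, so the empirical formula equals the molecular formula.

C6H11Br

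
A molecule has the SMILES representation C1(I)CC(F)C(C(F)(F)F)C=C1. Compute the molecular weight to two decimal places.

294.03 g/mol

Atom tally by fragment:
  cyclohexene ring core → C:6 H:10
  (− 3 ring H displaced by substituents)
  + I → I:1
  + F → F:1
  + CF3 → C:1 F:3
Element totals:
  C: 7
  H: 7
  F: 4
  I: 1
Molecular formula: C7H7F4I.
  M = 7(12.011) + 7(1.008) + 4(18.998) + 126.904
    = 84.077 + 7.056 + 75.992 + 126.904 = 294.029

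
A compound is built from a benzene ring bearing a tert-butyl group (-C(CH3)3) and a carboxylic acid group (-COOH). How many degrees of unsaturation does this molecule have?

5

Atom tally by fragment:
  benzene ring core → C:6 H:6
  (− 2 ring H displaced by substituents)
  + C(CH3)3 → C:4 H:9
  + COOH → C:1 H:1 O:2
Element totals:
  C: 11
  H: 14
  O: 2
Molecular formula: C11H14O2.
DoU = (2C + 2 + N − H − X) / 2 = (2·11 + 2 + 0 − 14 − 0) / 2 = 5.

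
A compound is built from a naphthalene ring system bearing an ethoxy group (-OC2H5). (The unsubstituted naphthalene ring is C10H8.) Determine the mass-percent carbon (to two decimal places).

Atom tally by fragment:
  naphthalene ring system core → C:10 H:8
  (− 1 ring H displaced by substituents)
  + OC2H5 → C:2 H:5 O:1
Element totals:
  C: 12
  H: 12
  O: 1
Molecular formula: C12H12O.
Molar mass = 172.227 g/mol.
Mass from C: 12 × 12.011 = 144.132 g/mol.
%C = 144.132 / 172.227 × 100 = 83.69%.

83.69%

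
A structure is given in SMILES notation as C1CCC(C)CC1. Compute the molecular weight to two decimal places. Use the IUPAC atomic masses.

Atom tally by fragment:
  cyclohexane ring core → C:6 H:12
  (− 1 ring H displaced by substituents)
  + CH3 → C:1 H:3
Element totals:
  C: 7
  H: 14
Molecular formula: C7H14.
  M = 7(12.011) + 14(1.008)
    = 84.077 + 14.112 = 98.189

98.19 g/mol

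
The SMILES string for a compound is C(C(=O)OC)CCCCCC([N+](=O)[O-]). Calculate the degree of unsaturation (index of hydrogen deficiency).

2

Atom tally by fragment:
  CH3OOCCH2 → C:3 H:5 O:2
  CH2 → C:1 H:2
  CH2 → C:1 H:2
  CH2 → C:1 H:2
  CH2 → C:1 H:2
  CH2 → C:1 H:2
  CH2NO2 → C:1 H:2 N:1 O:2
Element totals:
  C: 9
  H: 17
  N: 1
  O: 4
Molecular formula: C9H17NO4.
DoU = (2C + 2 + N − H − X) / 2 = (2·9 + 2 + 1 − 17 − 0) / 2 = 2.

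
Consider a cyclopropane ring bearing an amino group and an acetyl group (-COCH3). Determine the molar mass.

99.13 g/mol

Atom tally by fragment:
  cyclopropane ring core → C:3 H:6
  (− 2 ring H displaced by substituents)
  + NH2 → N:1 H:2
  + COCH3 → C:2 H:3 O:1
Element totals:
  C: 5
  H: 9
  N: 1
  O: 1
Molecular formula: C5H9NO.
  M = 5(12.011) + 9(1.008) + 14.007 + 15.999
    = 60.055 + 9.072 + 14.007 + 15.999 = 99.133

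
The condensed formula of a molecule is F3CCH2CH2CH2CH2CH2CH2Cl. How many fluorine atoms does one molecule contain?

Element totals:
  C: 7
  H: 12
  Cl: 1
  F: 3

3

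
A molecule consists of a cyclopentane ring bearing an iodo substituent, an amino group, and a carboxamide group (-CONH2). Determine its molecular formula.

Atom tally by fragment:
  cyclopentane ring core → C:5 H:10
  (− 3 ring H displaced by substituents)
  + I → I:1
  + NH2 → N:1 H:2
  + CONH2 → C:1 H:2 O:1 N:1
Element totals:
  C: 6
  H: 11
  I: 1
  N: 2
  O: 1

C6H11IN2O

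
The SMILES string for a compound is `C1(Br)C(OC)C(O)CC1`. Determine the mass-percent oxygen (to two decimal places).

Atom tally by fragment:
  cyclopentane ring core → C:5 H:10
  (− 3 ring H displaced by substituents)
  + Br → Br:1
  + OCH3 → C:1 H:3 O:1
  + OH → O:1 H:1
Element totals:
  C: 6
  H: 11
  Br: 1
  O: 2
Molecular formula: C6H11BrO2.
Molar mass = 195.056 g/mol.
Mass from O: 2 × 15.999 = 31.998 g/mol.
%O = 31.998 / 195.056 × 100 = 16.40%.

16.40%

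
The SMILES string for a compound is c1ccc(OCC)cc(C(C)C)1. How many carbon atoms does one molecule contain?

Atom tally by fragment:
  benzene ring core → C:6 H:6
  (− 2 ring H displaced by substituents)
  + OC2H5 → C:2 H:5 O:1
  + CH(CH3)2 → C:3 H:7
Element totals:
  C: 11
  H: 16
  O: 1

11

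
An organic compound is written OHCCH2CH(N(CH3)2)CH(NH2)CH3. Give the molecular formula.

C7H16N2O

Element totals:
  C: 7
  H: 16
  N: 2
  O: 1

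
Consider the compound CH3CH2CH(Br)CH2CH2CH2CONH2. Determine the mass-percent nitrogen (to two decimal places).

Element totals:
  C: 7
  H: 14
  Br: 1
  N: 1
  O: 1
Molecular formula: C7H14BrNO.
Molar mass = 208.099 g/mol.
Mass from N: 1 × 14.007 = 14.007 g/mol.
%N = 14.007 / 208.099 × 100 = 6.73%.

6.73%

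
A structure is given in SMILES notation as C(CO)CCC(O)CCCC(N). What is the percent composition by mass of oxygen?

18.26%

Atom tally by fragment:
  HOCH2CH2 → C:2 H:5 O:1
  CH2 → C:1 H:2
  CH2 → C:1 H:2
  CH(OH) → C:1 H:2 O:1
  CH2 → C:1 H:2
  CH2 → C:1 H:2
  CH2 → C:1 H:2
  CH2NH2 → C:1 H:4 N:1
Element totals:
  C: 9
  H: 21
  N: 1
  O: 2
Molecular formula: C9H21NO2.
Molar mass = 175.272 g/mol.
Mass from O: 2 × 15.999 = 31.998 g/mol.
%O = 31.998 / 175.272 × 100 = 18.26%.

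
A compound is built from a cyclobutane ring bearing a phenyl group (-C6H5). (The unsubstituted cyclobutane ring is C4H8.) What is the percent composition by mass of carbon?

Atom tally by fragment:
  cyclobutane ring core → C:4 H:8
  (− 1 ring H displaced by substituents)
  + C6H5 → C:6 H:5
Element totals:
  C: 10
  H: 12
Molecular formula: C10H12.
Molar mass = 132.206 g/mol.
Mass from C: 10 × 12.011 = 120.110 g/mol.
%C = 120.110 / 132.206 × 100 = 90.85%.

90.85%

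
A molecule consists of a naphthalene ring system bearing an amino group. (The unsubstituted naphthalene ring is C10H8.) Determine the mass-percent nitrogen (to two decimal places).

Atom tally by fragment:
  naphthalene ring system core → C:10 H:8
  (− 1 ring H displaced by substituents)
  + NH2 → N:1 H:2
Element totals:
  C: 10
  H: 9
  N: 1
Molecular formula: C10H9N.
Molar mass = 143.189 g/mol.
Mass from N: 1 × 14.007 = 14.007 g/mol.
%N = 14.007 / 143.189 × 100 = 9.78%.

9.78%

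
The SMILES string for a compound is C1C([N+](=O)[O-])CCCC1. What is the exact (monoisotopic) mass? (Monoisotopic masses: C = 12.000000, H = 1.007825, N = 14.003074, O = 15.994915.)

129.0790

Atom tally by fragment:
  cyclohexane ring core → C:6 H:12
  (− 1 ring H displaced by substituents)
  + NO2 → N:1 O:2
Element totals:
  C: 6
  H: 11
  N: 1
  O: 2
Molecular formula: C6H11NO2.
  M = 6(12.0) + 11(1.007825) + 14.003074 + 2(15.994915)
    = 72.000000 + 11.086075 + 14.003074 + 31.989830 = 129.078979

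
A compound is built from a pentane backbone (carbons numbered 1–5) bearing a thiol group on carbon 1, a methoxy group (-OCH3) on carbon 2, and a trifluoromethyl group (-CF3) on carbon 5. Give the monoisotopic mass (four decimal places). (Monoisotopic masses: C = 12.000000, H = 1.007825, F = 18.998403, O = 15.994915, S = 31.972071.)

202.0639

Atom tally by fragment:
  HSCH2 → C:1 H:3 S:1
  CH(OCH3) → C:2 H:4 O:1
  CH2 → C:1 H:2
  CH2 → C:1 H:2
  CH2CF3 → C:2 H:2 F:3
Element totals:
  C: 7
  H: 13
  F: 3
  O: 1
  S: 1
Molecular formula: C7H13F3OS.
  M = 7(12.0) + 13(1.007825) + 3(18.998403) + 15.994915 + 31.972071
    = 84.000000 + 13.101725 + 56.995209 + 15.994915 + 31.972071 = 202.063920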